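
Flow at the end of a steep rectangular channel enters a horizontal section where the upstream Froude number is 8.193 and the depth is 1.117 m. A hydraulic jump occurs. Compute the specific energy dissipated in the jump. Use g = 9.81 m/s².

Fr₁ = 8.193 (given).
Conjugate-depth relation: y₂/y₁ = ½[√(1 + 8Fr₁²) − 1] = ½[√538.00 − 1] = 11.10.
y₂ = 11.10 × 1.117 = 12.40 m.
Head loss: ΔE = (y₂ − y₁)³/(4y₁y₂) = (12.40 − 1.117)³/(4×1.117×12.40) = 1435/55.38 = 25.91 m.

ΔE = 25.91 m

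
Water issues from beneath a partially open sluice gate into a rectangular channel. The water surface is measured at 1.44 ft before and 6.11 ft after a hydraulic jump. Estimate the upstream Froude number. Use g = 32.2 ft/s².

Fr₁ = 3.34

For a rectangular channel the momentum equation gives q² = ½·g·y₁·y₂·(y₁ + y₂) = ½×32.2×1.44×6.11×7.55 = 1069.
q = √1069 = 32.7 ft²/s.
V₁ = q/y₁ = 22.7 ft/s; Fr₁ = V₁/√(g·y₁) = 3.34.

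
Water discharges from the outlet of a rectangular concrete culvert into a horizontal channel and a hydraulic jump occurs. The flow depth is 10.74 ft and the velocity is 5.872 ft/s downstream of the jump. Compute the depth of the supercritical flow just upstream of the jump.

y₁ = 1.830 ft

Fr₂ = V₂/√(g·y₂) = 5.872/√(32.2×10.74) = 0.3158.
From the momentum equation (using Fr₂), y₁/y₂ = ½[√(1 + 8Fr₂²) − 1] = ½[√1.7976 − 1] = 0.1704.
y₁ = 0.1704 × 10.74 = 1.830 ft.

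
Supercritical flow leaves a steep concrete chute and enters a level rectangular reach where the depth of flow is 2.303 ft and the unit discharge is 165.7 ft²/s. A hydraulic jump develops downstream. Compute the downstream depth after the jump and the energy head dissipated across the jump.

V₁ = q/y₁ = 165.7/2.303 = 71.95 ft/s. Fr₁ = V₁/√(g·y₁) = 71.95/√(32.2×2.303) = 8.355.
Bélanger equation: y₂/y₁ = ½[√(1 + 8Fr₁²) − 1] = ½[√559.47 − 1] = 11.33.
y₂ = 11.33 × 2.303 = 26.08 ft.
Head loss: ΔE = (y₂ − y₁)³/(4y₁y₂) = (26.08 − 2.303)³/(4×2.303×26.08) = 13451/240.3 = 55.98 ft.

y₂ = 26.08 ft; ΔE = 55.98 ft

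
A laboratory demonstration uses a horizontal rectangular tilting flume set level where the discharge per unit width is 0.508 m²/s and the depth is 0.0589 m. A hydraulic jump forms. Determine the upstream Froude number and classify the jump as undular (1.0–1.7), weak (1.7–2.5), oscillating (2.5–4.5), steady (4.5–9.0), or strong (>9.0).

V₁ = q/y₁ = 0.508/0.0589 = 8.62 m/s. Fr₁ = V₁/√(g·y₁) = 8.62/√(9.81×0.0589) = 11.3.
Fr₁ = 11.3 lies in the strong range.

Fr₁ = 11.3; strong jump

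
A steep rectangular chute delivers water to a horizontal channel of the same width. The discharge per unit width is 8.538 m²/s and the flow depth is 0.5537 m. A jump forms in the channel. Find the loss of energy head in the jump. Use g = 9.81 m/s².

ΔE = 7.607 m

V₁ = q/y₁ = 8.538/0.5537 = 15.42 m/s. Fr₁ = V₁/√(g·y₁) = 15.42/√(9.81×0.5537) = 6.616.
Sequent-depth ratio: y₂/y₁ = ½[√(1 + 8Fr₁²) − 1] = ½[√351.19 − 1] = 8.870.
y₂ = 8.870 × 0.5537 = 4.911 m.
V₂ = q/y₂ = 8.538/4.911 = 1.738 m/s. E₁ = y₁ + V₁²/2g = 12.67 m; E₂ = y₂ + V₂²/2g = 5.065 m. ΔE = E₁ − E₂ = 7.607 m.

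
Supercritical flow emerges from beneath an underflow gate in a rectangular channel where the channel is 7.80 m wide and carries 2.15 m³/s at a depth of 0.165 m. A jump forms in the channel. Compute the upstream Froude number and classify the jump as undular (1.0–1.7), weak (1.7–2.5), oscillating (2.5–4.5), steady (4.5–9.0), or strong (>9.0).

Fr₁ = 1.31; undular jump

q = Q/b = 2.15/7.80 = 0.276 m²/s; V₁ = q/y₁ = 1.67 m/s. Fr₁ = V₁/√(g·y₁) = 1.31.
Fr₁ = 1.31 lies in the undular range.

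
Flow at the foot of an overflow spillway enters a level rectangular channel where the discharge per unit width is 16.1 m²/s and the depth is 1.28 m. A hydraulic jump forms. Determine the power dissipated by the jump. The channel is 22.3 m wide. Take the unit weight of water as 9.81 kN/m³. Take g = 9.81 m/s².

V₁ = q/y₁ = 16.1/1.28 = 12.6 m/s. Fr₁ = V₁/√(g·y₁) = 12.6/√(9.81×1.28) = 3.55.
Sequent-depth ratio: y₂/y₁ = ½[√(1 + 8Fr₁²) − 1] = ½[√101.8 − 1] = 4.54.
y₂ = 4.54 × 1.28 = 5.82 m.
V₂ = q/y₂ = 16.1/5.82 = 2.77 m/s. E₁ = y₁ + V₁²/2g = 9.34 m; E₂ = y₂ + V₂²/2g = 6.21 m. ΔE = E₁ − E₂ = 3.14 m.
Q = q·b = 16.1 × 22.3 = 359 m³/s. P = γ·Q·ΔE = 9.81 × 359 × 3.14 = 11045 kW.

P = 11045 kW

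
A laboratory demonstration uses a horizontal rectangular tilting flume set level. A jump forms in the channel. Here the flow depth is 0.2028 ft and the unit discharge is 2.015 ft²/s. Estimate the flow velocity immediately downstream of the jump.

V₂ = 1.979 ft/s

V₁ = q/y₁ = 2.015/0.2028 = 9.936 ft/s. Fr₁ = V₁/√(g·y₁) = 9.936/√(32.2×0.2028) = 3.888.
Bélanger equation: y₂/y₁ = ½[√(1 + 8Fr₁²) − 1] = ½[√121.94 − 1] = 5.021.
y₂ = 5.021 × 0.2028 = 1.018 ft.
V₂ = q/y₂ = 2.015/1.018 = 1.979 ft/s.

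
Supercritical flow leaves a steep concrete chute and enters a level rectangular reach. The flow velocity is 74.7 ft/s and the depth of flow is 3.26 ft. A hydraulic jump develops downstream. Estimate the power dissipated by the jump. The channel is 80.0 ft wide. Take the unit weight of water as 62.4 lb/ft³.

Fr₁ = V₁/√(g·y₁) = 74.7/√(32.2×3.26) = 7.29.
Sequent-depth ratio: y₂/y₁ = ½[√(1 + 8Fr₁²) − 1] = ½[√426.3 − 1] = 9.82.
y₂ = 9.82 × 3.26 = 32.0 ft.
q = V₁·y₁ = 74.7 × 3.26 = 244 ft²/s. V₂ = q/y₂ = 244/32.0 = 7.60 ft/s. E₁ = y₁ + V₁²/2g = 89.9 ft; E₂ = y₂ + V₂²/2g = 32.9 ft. ΔE = E₁ − E₂ = 57.0 ft.
Q = q·b = 244 × 80.0 = 19482 cfs. P = γ·Q·ΔE/550 = 62.4 × 19482 × 57.0 / 550 = 125956 hp.

P = 125956 hp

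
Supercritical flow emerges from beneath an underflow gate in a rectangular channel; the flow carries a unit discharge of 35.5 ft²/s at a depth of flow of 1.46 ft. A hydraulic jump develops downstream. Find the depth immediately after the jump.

y₂ = 6.63 ft

V₁ = q/y₁ = 35.5/1.46 = 24.3 ft/s. Fr₁ = V₁/√(g·y₁) = 24.3/√(32.2×1.46) = 3.55.
Conjugate-depth relation: y₂/y₁ = ½[√(1 + 8Fr₁²) − 1] = ½[√101.6 − 1] = 4.54.
y₂ = 4.54 × 1.46 = 6.63 ft.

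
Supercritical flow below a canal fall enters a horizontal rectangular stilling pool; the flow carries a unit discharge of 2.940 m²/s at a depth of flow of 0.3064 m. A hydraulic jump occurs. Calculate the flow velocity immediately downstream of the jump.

V₁ = q/y₁ = 2.940/0.3064 = 9.595 m/s. Fr₁ = V₁/√(g·y₁) = 9.595/√(9.81×0.3064) = 5.535.
From the momentum equation for a rectangular channel, y₂/y₁ = ½[√(1 + 8Fr₁²) − 1] = ½[√246.05 − 1] = 7.343.
y₂ = 7.343 × 0.3064 = 2.250 m.
V₂ = q/y₂ = 2.940/2.250 = 1.307 m/s.

V₂ = 1.307 m/s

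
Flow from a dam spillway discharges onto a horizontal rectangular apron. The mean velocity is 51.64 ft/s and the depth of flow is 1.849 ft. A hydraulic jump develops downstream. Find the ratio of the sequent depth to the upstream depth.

Fr₁ = V₁/√(g·y₁) = 51.64/√(32.2×1.849) = 6.693.
From the momentum equation for a rectangular channel, y₂/y₁ = ½[√(1 + 8Fr₁²) − 1] = ½[√359.32 − 1] = 8.978.

y₂/y₁ = 8.978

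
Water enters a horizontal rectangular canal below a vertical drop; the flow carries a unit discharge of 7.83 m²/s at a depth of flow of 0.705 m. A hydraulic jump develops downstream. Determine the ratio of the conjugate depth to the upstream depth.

y₂/y₁ = 5.49

V₁ = q/y₁ = 7.83/0.705 = 11.1 m/s. Fr₁ = V₁/√(g·y₁) = 11.1/√(9.81×0.705) = 4.22.
Sequent-depth ratio: y₂/y₁ = ½[√(1 + 8Fr₁²) − 1] = ½[√143.7 − 1] = 5.49.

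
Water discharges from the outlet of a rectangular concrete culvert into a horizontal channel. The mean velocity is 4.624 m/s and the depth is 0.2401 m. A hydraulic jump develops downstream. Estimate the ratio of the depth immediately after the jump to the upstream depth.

Fr₁ = V₁/√(g·y₁) = 4.624/√(9.81×0.2401) = 3.013.
By Bélanger, y₂/y₁ = ½[√(1 + 8Fr₁²) − 1] = ½[√73.621 − 1] = 3.790.

y₂/y₁ = 3.790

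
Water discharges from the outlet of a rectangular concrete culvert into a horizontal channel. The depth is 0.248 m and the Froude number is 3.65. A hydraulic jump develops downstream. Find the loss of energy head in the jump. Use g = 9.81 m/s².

ΔE = 0.663 m

Fr₁ = 3.65 (given).
Sequent-depth ratio: y₂/y₁ = ½[√(1 + 8Fr₁²) − 1] = ½[√107.6 − 1] = 4.69.
y₂ = 4.69 × 0.248 = 1.16 m.
V₁ = Fr₁·√(g·y₁) = 3.65×√(9.81×0.248) = 5.69 m/s; q = V₁·y₁ = 1.41 m²/s. V₂ = q/y₂ = 1.41/1.16 = 1.21 m/s. E₁ = y₁ + V₁²/2g = 1.90 m; E₂ = y₂ + V₂²/2g = 1.24 m. ΔE = E₁ − E₂ = 0.663 m.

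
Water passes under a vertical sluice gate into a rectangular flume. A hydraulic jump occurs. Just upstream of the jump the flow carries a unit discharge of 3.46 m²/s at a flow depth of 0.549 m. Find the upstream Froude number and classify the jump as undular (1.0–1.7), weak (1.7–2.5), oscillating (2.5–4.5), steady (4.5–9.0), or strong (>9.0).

V₁ = q/y₁ = 3.46/0.549 = 6.30 m/s. Fr₁ = V₁/√(g·y₁) = 6.30/√(9.81×0.549) = 2.72.
Fr₁ = 2.72 lies in the oscillating range.

Fr₁ = 2.72; oscillating jump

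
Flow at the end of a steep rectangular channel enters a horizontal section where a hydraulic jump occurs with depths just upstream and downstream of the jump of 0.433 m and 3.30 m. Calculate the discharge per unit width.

q = 5.12 m²/s

For a rectangular channel the momentum equation gives q² = ½·g·y₁·y₂·(y₁ + y₂) = ½×9.81×0.433×3.30×3.73 = 26.2.
q = √26.2 = 5.12 m²/s.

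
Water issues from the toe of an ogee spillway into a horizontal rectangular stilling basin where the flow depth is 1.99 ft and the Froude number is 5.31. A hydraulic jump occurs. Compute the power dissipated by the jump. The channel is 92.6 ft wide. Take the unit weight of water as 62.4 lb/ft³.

P = 13770 hp

Fr₁ = 5.31 (given).
By Bélanger, y₂/y₁ = ½[√(1 + 8Fr₁²) − 1] = ½[√226.6 − 1] = 7.03.
y₂ = 7.03 × 1.99 = 14.0 ft.
V₁ = Fr₁·√(g·y₁) = 5.31×√(32.2×1.99) = 42.5 ft/s; q = V₁·y₁ = 84.6 ft²/s. V₂ = q/y₂ = 84.6/14.0 = 6.05 ft/s. E₁ = y₁ + V₁²/2g = 30.0 ft; E₂ = y₂ + V₂²/2g = 14.6 ft. ΔE = E₁ − E₂ = 15.5 ft.
Q = q·b = 84.6 × 92.6 = 7833 cfs. P = γ·Q·ΔE/550 = 62.4 × 7833 × 15.5 / 550 = 13770 hp.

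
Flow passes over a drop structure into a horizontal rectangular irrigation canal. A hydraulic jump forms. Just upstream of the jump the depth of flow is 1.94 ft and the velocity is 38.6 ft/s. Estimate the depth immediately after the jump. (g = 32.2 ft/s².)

Fr₁ = V₁/√(g·y₁) = 38.6/√(32.2×1.94) = 4.88.
Conjugate-depth relation: y₂/y₁ = ½[√(1 + 8Fr₁²) − 1] = ½[√191.8 − 1] = 6.42.
y₂ = 6.42 × 1.94 = 12.5 ft.

y₂ = 12.5 ft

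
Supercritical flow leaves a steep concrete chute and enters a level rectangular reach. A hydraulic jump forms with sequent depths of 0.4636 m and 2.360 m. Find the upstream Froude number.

For a rectangular channel the momentum equation gives q² = ½·g·y₁·y₂·(y₁ + y₂) = ½×9.81×0.4636×2.360×2.824 = 15.15.
q = √15.15 = 3.893 m²/s.
V₁ = q/y₁ = 8.397 m/s; Fr₁ = V₁/√(g·y₁) = 3.937.

Fr₁ = 3.937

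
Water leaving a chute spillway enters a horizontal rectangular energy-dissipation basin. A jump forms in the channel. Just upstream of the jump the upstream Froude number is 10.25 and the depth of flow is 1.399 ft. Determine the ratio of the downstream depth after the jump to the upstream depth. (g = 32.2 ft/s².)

Fr₁ = 10.25 (given).
Sequent-depth ratio: y₂/y₁ = ½[√(1 + 8Fr₁²) − 1] = ½[√841.50 − 1] = 14.00.

y₂/y₁ = 14.00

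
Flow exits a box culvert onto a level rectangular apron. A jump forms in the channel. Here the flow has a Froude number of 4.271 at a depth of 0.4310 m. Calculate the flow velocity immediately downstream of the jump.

V₂ = 1.579 m/s

Fr₁ = 4.271 (given).
From the momentum equation for a rectangular channel, y₂/y₁ = ½[√(1 + 8Fr₁²) − 1] = ½[√146.93 − 1] = 5.561.
y₂ = 5.561 × 0.4310 = 2.397 m.
V₁ = Fr₁·√(g·y₁) = 4.271×√(9.81×0.4310) = 8.782 m/s; q = V₁·y₁ = 3.785 m²/s.
V₂ = q/y₂ = 3.785/2.397 = 1.579 m/s.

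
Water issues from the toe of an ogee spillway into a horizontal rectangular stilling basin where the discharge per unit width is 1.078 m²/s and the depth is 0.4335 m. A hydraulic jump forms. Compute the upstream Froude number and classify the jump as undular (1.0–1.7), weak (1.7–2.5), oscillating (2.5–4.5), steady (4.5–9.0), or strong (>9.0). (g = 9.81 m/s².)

Fr₁ = 1.206; undular jump

V₁ = q/y₁ = 1.078/0.4335 = 2.487 m/s. Fr₁ = V₁/√(g·y₁) = 2.487/√(9.81×0.4335) = 1.206.
Fr₁ = 1.206 lies in the undular range.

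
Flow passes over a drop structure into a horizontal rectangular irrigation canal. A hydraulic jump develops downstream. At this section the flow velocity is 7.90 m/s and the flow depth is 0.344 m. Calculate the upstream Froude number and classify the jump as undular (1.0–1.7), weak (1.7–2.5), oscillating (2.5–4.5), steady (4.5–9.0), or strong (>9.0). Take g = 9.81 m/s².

Fr₁ = V₁/√(g·y₁) = 7.90/√(9.81×0.344) = 4.30.
Fr₁ = 4.30 lies in the oscillating range.

Fr₁ = 4.30; oscillating jump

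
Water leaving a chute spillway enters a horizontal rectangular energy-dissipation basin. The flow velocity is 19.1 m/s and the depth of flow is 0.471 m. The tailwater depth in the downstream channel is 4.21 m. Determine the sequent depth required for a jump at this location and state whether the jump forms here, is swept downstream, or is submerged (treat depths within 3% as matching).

y₂ = 5.69 m; the jump is swept downstream

Fr₁ = V₁/√(g·y₁) = 19.1/√(9.81×0.471) = 8.89.
Sequent-depth ratio: y₂/y₁ = ½[√(1 + 8Fr₁²) − 1] = ½[√632.6 − 1] = 12.1.
y₂ = 12.1 × 0.471 = 5.69 m.
Tailwater y_tw = 4.21 m: y_tw < y₂, so the jump is swept downstream.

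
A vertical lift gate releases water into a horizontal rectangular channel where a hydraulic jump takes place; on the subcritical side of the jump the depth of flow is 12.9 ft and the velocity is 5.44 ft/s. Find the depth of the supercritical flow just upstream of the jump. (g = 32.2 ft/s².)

Fr₂ = V₂/√(g·y₂) = 5.44/√(32.2×12.9) = 0.267.
From the momentum equation (using Fr₂), y₁/y₂ = ½[√(1 + 8Fr₂²) − 1] = ½[√1.570 − 1] = 0.126.
y₁ = 0.126 × 12.9 = 1.63 ft.

y₁ = 1.63 ft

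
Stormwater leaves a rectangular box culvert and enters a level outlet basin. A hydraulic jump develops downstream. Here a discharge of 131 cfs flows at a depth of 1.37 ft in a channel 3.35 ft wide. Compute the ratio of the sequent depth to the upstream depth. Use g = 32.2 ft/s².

q = Q/b = 131/3.35 = 39.1 ft²/s; V₁ = q/y₁ = 28.5 ft/s. Fr₁ = V₁/√(g·y₁) = 4.30.
From the momentum equation for a rectangular channel, y₂/y₁ = ½[√(1 + 8Fr₁²) − 1] = ½[√148.7 − 1] = 5.60.

y₂/y₁ = 5.60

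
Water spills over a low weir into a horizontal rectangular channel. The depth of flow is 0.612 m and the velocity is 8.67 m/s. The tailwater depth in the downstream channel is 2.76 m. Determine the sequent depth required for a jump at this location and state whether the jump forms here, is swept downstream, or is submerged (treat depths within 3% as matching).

Fr₁ = V₁/√(g·y₁) = 8.67/√(9.81×0.612) = 3.54.
Conjugate-depth relation: y₂/y₁ = ½[√(1 + 8Fr₁²) − 1] = ½[√101.2 − 1] = 4.53.
y₂ = 4.53 × 0.612 = 2.77 m.
Tailwater y_tw = 2.76 m: y_tw ≈ y₂, so the jump forms here.

y₂ = 2.77 m; the jump forms here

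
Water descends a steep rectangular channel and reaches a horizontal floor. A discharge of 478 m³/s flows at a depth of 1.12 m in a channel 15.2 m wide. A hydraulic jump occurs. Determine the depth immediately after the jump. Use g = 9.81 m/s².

y₂ = 12.9 m

q = Q/b = 478/15.2 = 31.4 m²/s; V₁ = q/y₁ = 28.1 m/s. Fr₁ = V₁/√(g·y₁) = 8.47.
Bélanger equation: y₂/y₁ = ½[√(1 + 8Fr₁²) − 1] = ½[√575.0 − 1] = 11.5.
y₂ = 11.5 × 1.12 = 12.9 m.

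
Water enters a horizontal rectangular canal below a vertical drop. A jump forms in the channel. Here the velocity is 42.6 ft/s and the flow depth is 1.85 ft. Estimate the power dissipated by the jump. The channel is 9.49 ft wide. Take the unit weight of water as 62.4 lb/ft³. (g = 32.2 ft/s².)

Fr₁ = V₁/√(g·y₁) = 42.6/√(32.2×1.85) = 5.52.
Conjugate-depth relation: y₂/y₁ = ½[√(1 + 8Fr₁²) − 1] = ½[√244.7 − 1] = 7.32.
y₂ = 7.32 × 1.85 = 13.5 ft.
Head loss: ΔE = (y₂ − y₁)³/(4y₁y₂) = (13.5 − 1.85)³/(4×1.85×13.5) = 1600/100 = 16.0 ft.
q = V₁·y₁ = 42.6 × 1.85 = 78.8 ft²/s. Q = q·b = 78.8 × 9.49 = 748 cfs. P = γ·Q·ΔE/550 = 62.4 × 748 × 16.0 / 550 = 1354 hp.

P = 1354 hp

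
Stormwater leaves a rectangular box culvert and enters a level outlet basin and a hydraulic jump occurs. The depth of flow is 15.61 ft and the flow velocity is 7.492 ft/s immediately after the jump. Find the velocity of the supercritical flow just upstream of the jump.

V₁ = 39.85 ft/s

Fr₂ = V₂/√(g·y₂) = 7.492/√(32.2×15.61) = 0.3342.
From the momentum equation (using Fr₂), y₁/y₂ = ½[√(1 + 8Fr₂²) − 1] = ½[√1.8934 − 1] = 0.1880.
y₁ = 0.1880 × 15.61 = 2.935 ft.
V₁ = q/y₁ = 117.0/2.935 = 39.85 ft/s.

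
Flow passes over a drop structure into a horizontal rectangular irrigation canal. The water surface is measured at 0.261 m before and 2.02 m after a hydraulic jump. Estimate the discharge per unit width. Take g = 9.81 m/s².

For a rectangular channel the momentum equation gives q² = ½·g·y₁·y₂·(y₁ + y₂) = ½×9.81×0.261×2.02×2.28 = 5.90.
q = √5.90 = 2.43 m²/s.

q = 2.43 m²/s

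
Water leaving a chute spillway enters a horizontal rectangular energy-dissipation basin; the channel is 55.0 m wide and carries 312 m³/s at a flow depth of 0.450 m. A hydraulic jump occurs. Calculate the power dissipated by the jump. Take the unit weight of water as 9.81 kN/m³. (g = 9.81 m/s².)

q = Q/b = 312/55.0 = 5.67 m²/s; V₁ = q/y₁ = 12.6 m/s. Fr₁ = V₁/√(g·y₁) = 6.00.
Conjugate-depth relation: y₂/y₁ = ½[√(1 + 8Fr₁²) − 1] = ½[√289.0 − 1] = 8.00.
y₂ = 8.00 × 0.450 = 3.60 m.
Head loss: ΔE = (y₂ − y₁)³/(4y₁y₂) = (3.60 − 0.450)³/(4×0.450×3.60) = 31.3/6.48 = 4.82 m.
P = γ·Q·ΔE = 9.81 × 312 × 4.82 = 14762 kW.

P = 14762 kW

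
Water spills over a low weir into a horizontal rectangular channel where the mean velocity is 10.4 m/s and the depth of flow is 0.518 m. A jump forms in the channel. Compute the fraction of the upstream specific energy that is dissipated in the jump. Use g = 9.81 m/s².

ΔE/E₁ = 0.456 (45.6%)

Fr₁ = V₁/√(g·y₁) = 10.4/√(9.81×0.518) = 4.61.
Conjugate-depth relation: y₂/y₁ = ½[√(1 + 8Fr₁²) − 1] = ½[√171.3 − 1] = 6.04.
y₂ = 6.04 × 0.518 = 3.13 m.
E₁ = y₁ + V₁²/2g = 6.03 m. ΔE = (y₂ − y₁)³/(4y₁y₂) = 2.75 m. ΔE/E₁ = 2.75/6.03 = 0.456.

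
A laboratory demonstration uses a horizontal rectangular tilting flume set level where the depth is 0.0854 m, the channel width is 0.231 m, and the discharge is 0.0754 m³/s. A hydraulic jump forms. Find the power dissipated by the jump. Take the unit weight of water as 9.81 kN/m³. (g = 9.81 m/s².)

q = Q/b = 0.0754/0.231 = 0.326 m²/s; V₁ = q/y₁ = 3.82 m/s. Fr₁ = V₁/√(g·y₁) = 4.18.
Sequent-depth ratio: y₂/y₁ = ½[√(1 + 8Fr₁²) − 1] = ½[√140.5 − 1] = 5.43.
y₂ = 5.43 × 0.0854 = 0.463 m.
V₂ = q/y₂ = 0.326/0.463 = 0.704 m/s. E₁ = y₁ + V₁²/2g = 0.830 m; E₂ = y₂ + V₂²/2g = 0.489 m. ΔE = E₁ − E₂ = 0.341 m.
P = γ·Q·ΔE = 9.81 × 0.0754 × 0.341 = 0.252 kW.

P = 0.252 kW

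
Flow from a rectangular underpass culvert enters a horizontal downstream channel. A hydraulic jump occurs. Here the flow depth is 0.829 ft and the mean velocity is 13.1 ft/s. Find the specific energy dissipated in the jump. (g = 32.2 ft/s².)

ΔE = 0.633 ft

Fr₁ = V₁/√(g·y₁) = 13.1/√(32.2×0.829) = 2.54.
Conjugate-depth relation: y₂/y₁ = ½[√(1 + 8Fr₁²) − 1] = ½[√52.43 − 1] = 3.12.
y₂ = 3.12 × 0.829 = 2.59 ft.
q = V₁·y₁ = 13.1 × 0.829 = 10.9 ft²/s. V₂ = q/y₂ = 10.9/2.59 = 4.20 ft/s. E₁ = y₁ + V₁²/2g = 3.49 ft; E₂ = y₂ + V₂²/2g = 2.86 ft. ΔE = E₁ − E₂ = 0.633 ft.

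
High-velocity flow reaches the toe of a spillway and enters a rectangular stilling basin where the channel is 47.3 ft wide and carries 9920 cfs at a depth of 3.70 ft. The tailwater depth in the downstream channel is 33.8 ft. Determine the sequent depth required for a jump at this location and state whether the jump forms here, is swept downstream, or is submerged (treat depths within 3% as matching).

y₂ = 25.4 ft; the jump is submerged

q = Q/b = 9920/47.3 = 210 ft²/s; V₁ = q/y₁ = 56.7 ft/s. Fr₁ = V₁/√(g·y₁) = 5.19.
Sequent-depth ratio: y₂/y₁ = ½[√(1 + 8Fr₁²) − 1] = ½[√216.7 − 1] = 6.86.
y₂ = 6.86 × 3.70 = 25.4 ft.
Tailwater y_tw = 33.8 ft: y_tw > y₂, so the jump is submerged.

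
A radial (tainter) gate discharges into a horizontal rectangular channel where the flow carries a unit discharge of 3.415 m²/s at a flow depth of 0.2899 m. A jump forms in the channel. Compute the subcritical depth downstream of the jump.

V₁ = q/y₁ = 3.415/0.2899 = 11.78 m/s. Fr₁ = V₁/√(g·y₁) = 11.78/√(9.81×0.2899) = 6.985.
Conjugate-depth relation: y₂/y₁ = ½[√(1 + 8Fr₁²) − 1] = ½[√391.35 − 1] = 9.391.
y₂ = 9.391 × 0.2899 = 2.723 m.

y₂ = 2.723 m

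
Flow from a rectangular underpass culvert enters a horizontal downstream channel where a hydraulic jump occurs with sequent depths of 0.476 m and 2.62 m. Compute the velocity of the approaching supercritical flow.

For a rectangular channel the momentum equation gives q² = ½·g·y₁·y₂·(y₁ + y₂) = ½×9.81×0.476×2.62×3.10 = 18.9.
q = √18.9 = 4.35 m²/s.
V₁ = q/y₁ = 4.35/0.476 = 9.14 m/s.

V₁ = 9.14 m/s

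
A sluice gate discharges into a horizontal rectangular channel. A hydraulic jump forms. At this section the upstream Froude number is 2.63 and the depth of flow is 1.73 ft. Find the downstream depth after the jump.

Fr₁ = 2.63 (given).
By Bélanger, y₂/y₁ = ½[√(1 + 8Fr₁²) − 1] = ½[√56.34 − 1] = 3.25.
y₂ = 3.25 × 1.73 = 5.63 ft.

y₂ = 5.63 ft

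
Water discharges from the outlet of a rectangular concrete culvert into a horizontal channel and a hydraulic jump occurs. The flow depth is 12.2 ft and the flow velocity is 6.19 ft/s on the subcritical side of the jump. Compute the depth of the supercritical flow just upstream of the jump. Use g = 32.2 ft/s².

y₁ = 2.04 ft

Fr₂ = V₂/√(g·y₂) = 6.19/√(32.2×12.2) = 0.312.
Since the conjugate-depth ratio holds either way, y₁/y₂ = ½[√(1 + 8Fr₂²) − 1] = ½[√1.780 − 1] = 0.167.
y₁ = 0.167 × 12.2 = 2.04 ft.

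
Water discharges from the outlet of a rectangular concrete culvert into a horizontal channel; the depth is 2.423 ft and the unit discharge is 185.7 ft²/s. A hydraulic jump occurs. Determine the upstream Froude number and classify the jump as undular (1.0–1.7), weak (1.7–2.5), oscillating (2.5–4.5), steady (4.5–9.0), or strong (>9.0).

Fr₁ = 8.677; steady jump

V₁ = q/y₁ = 185.7/2.423 = 76.64 ft/s. Fr₁ = V₁/√(g·y₁) = 76.64/√(32.2×2.423) = 8.677.
Fr₁ = 8.677 lies in the steady range.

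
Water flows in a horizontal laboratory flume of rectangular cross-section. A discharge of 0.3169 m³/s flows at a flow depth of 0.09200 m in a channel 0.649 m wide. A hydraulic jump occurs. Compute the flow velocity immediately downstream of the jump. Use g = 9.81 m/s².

V₂ = 0.7156 m/s

q = Q/b = 0.3169/0.649 = 0.4883 m²/s; V₁ = q/y₁ = 5.307 m/s. Fr₁ = V₁/√(g·y₁) = 5.587.
Conjugate-depth relation: y₂/y₁ = ½[√(1 + 8Fr₁²) − 1] = ½[√250.70 − 1] = 7.417.
y₂ = 7.417 × 0.09200 = 0.6823 m.
V₂ = q/y₂ = 0.4883/0.6823 = 0.7156 m/s.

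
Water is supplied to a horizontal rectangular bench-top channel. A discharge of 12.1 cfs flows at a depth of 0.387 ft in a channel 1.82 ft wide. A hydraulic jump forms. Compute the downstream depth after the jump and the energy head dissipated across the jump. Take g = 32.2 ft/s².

y₂ = 2.48 ft; ΔE = 2.38 ft

q = Q/b = 12.1/1.82 = 6.65 ft²/s; V₁ = q/y₁ = 17.2 ft/s. Fr₁ = V₁/√(g·y₁) = 4.87.
Sequent-depth ratio: y₂/y₁ = ½[√(1 + 8Fr₁²) − 1] = ½[√190.5 − 1] = 6.40.
y₂ = 6.40 × 0.387 = 2.48 ft.
V₂ = q/y₂ = 6.65/2.48 = 2.68 ft/s. E₁ = y₁ + V₁²/2g = 4.97 ft; E₂ = y₂ + V₂²/2g = 2.59 ft. ΔE = E₁ − E₂ = 2.38 ft.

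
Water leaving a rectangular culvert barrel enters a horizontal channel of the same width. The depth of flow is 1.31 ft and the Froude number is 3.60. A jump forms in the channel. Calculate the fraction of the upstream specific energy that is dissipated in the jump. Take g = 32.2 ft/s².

ΔE/E₁ = 0.342 (34.2%)

Fr₁ = 3.60 (given).
Sequent-depth ratio: y₂/y₁ = ½[√(1 + 8Fr₁²) − 1] = ½[√104.7 − 1] = 4.62.
y₂ = 4.62 × 1.31 = 6.05 ft.
E₁ = y₁(1 + Fr₁²/2) = 1.31×(1 + 3.60²/2) = 9.80 ft. ΔE = (y₂ − y₁)³/(4y₁y₂) = 3.35 ft. ΔE/E₁ = 3.35/9.80 = 0.342.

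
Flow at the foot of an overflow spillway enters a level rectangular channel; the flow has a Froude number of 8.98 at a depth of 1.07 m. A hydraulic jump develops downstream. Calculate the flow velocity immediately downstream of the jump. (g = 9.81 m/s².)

Fr₁ = 8.98 (given).
From the momentum equation for a rectangular channel, y₂/y₁ = ½[√(1 + 8Fr₁²) − 1] = ½[√646.1 − 1] = 12.2.
y₂ = 12.2 × 1.07 = 13.1 m.
V₁ = Fr₁·√(g·y₁) = 8.98×√(9.81×1.07) = 29.1 m/s; q = V₁·y₁ = 31.1 m²/s.
V₂ = q/y₂ = 31.1/13.1 = 2.38 m/s.

V₂ = 2.38 m/s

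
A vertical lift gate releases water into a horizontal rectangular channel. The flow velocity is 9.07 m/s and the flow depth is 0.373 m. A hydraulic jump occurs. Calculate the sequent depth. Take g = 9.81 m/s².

Fr₁ = V₁/√(g·y₁) = 9.07/√(9.81×0.373) = 4.74.
Bélanger equation: y₂/y₁ = ½[√(1 + 8Fr₁²) − 1] = ½[√180.9 − 1] = 6.22.
y₂ = 6.22 × 0.373 = 2.32 m.

y₂ = 2.32 m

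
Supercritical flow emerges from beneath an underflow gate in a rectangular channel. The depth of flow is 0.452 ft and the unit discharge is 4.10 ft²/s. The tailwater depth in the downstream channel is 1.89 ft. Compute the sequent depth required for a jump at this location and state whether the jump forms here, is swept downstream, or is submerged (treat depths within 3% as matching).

V₁ = q/y₁ = 4.10/0.452 = 9.07 ft/s. Fr₁ = V₁/√(g·y₁) = 9.07/√(32.2×0.452) = 2.38.
By Bélanger, y₂/y₁ = ½[√(1 + 8Fr₁²) − 1] = ½[√46.23 − 1] = 2.90.
y₂ = 2.90 × 0.452 = 1.31 ft.
Tailwater y_tw = 1.89 ft: y_tw > y₂, so the jump is submerged.

y₂ = 1.31 ft; the jump is submerged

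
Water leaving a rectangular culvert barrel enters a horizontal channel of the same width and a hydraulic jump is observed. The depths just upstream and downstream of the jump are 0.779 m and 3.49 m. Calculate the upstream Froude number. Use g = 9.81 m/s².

Fr₁ = 3.50

For a rectangular channel the momentum equation gives q² = ½·g·y₁·y₂·(y₁ + y₂) = ½×9.81×0.779×3.49×4.27 = 56.9.
q = √56.9 = 7.55 m²/s.
V₁ = q/y₁ = 9.69 m/s; Fr₁ = V₁/√(g·y₁) = 3.50.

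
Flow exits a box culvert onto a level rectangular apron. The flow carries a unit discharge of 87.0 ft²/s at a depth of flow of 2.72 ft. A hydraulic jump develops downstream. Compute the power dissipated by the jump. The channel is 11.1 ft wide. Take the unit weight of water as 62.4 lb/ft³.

P = 648 hp

V₁ = q/y₁ = 87.0/2.72 = 32.0 ft/s. Fr₁ = V₁/√(g·y₁) = 32.0/√(32.2×2.72) = 3.42.
Conjugate-depth relation: y₂/y₁ = ½[√(1 + 8Fr₁²) − 1] = ½[√94.45 − 1] = 4.36.
y₂ = 4.36 × 2.72 = 11.9 ft.
V₂ = q/y₂ = 87.0/11.9 = 7.34 ft/s. E₁ = y₁ + V₁²/2g = 18.6 ft; E₂ = y₂ + V₂²/2g = 12.7 ft. ΔE = E₁ − E₂ = 5.91 ft.
Q = q·b = 87.0 × 11.1 = 966 cfs. P = γ·Q·ΔE/550 = 62.4 × 966 × 5.91 / 550 = 648 hp.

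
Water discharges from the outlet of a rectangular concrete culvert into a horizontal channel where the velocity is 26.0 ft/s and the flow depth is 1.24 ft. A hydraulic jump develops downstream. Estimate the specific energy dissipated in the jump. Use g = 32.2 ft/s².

ΔE = 4.75 ft

Fr₁ = V₁/√(g·y₁) = 26.0/√(32.2×1.24) = 4.11.
Sequent-depth ratio: y₂/y₁ = ½[√(1 + 8Fr₁²) − 1] = ½[√136.4 − 1] = 5.34.
y₂ = 5.34 × 1.24 = 6.62 ft.
Head loss: ΔE = (y₂ − y₁)³/(4y₁y₂) = (6.62 − 1.24)³/(4×1.24×6.62) = 156/32.8 = 4.75 ft.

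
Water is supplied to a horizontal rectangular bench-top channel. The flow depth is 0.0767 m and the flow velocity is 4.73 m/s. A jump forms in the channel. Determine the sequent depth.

y₂ = 0.554 m

Fr₁ = V₁/√(g·y₁) = 4.73/√(9.81×0.0767) = 5.45.
Conjugate-depth relation: y₂/y₁ = ½[√(1 + 8Fr₁²) − 1] = ½[√238.9 − 1] = 7.23.
y₂ = 7.23 × 0.0767 = 0.554 m.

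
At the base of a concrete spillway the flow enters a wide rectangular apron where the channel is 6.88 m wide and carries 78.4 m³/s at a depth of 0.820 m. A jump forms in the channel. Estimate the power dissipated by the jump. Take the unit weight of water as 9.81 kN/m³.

P = 3953 kW

q = Q/b = 78.4/6.88 = 11.4 m²/s; V₁ = q/y₁ = 13.9 m/s. Fr₁ = V₁/√(g·y₁) = 4.90.
Sequent-depth ratio: y₂/y₁ = ½[√(1 + 8Fr₁²) − 1] = ½[√193.1 − 1] = 6.45.
y₂ = 6.45 × 0.820 = 5.29 m.
V₂ = q/y₂ = 11.4/5.29 = 2.16 m/s. E₁ = y₁ + V₁²/2g = 10.7 m; E₂ = y₂ + V₂²/2g = 5.52 m. ΔE = E₁ − E₂ = 5.14 m.
P = γ·Q·ΔE = 9.81 × 78.4 × 5.14 = 3953 kW.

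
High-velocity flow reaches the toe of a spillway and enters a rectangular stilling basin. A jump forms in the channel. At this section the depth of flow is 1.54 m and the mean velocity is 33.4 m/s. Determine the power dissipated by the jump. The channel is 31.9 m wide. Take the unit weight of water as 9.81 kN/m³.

Fr₁ = V₁/√(g·y₁) = 33.4/√(9.81×1.54) = 8.59.
Conjugate-depth relation: y₂/y₁ = ½[√(1 + 8Fr₁²) − 1] = ½[√591.7 − 1] = 11.7.
y₂ = 11.7 × 1.54 = 18.0 m.
Head loss: ΔE = (y₂ − y₁)³/(4y₁y₂) = (18.0 − 1.54)³/(4×1.54×18.0) = 4428/111 = 40.0 m.
q = V₁·y₁ = 33.4 × 1.54 = 51.4 m²/s. Q = q·b = 51.4 × 31.9 = 1641 m³/s. P = γ·Q·ΔE = 9.81 × 1641 × 40.0 = 644168 kW.

P = 644168 kW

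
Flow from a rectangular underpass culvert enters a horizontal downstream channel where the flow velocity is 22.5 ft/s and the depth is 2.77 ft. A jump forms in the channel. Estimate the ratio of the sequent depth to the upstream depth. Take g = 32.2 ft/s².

Fr₁ = V₁/√(g·y₁) = 22.5/√(32.2×2.77) = 2.38.
Bélanger equation: y₂/y₁ = ½[√(1 + 8Fr₁²) − 1] = ½[√46.41 − 1] = 2.91.

y₂/y₁ = 2.91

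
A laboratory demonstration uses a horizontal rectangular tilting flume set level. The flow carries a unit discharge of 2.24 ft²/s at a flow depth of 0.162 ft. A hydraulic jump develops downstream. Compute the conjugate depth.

y₂ = 1.31 ft

V₁ = q/y₁ = 2.24/0.162 = 13.8 ft/s. Fr₁ = V₁/√(g·y₁) = 13.8/√(32.2×0.162) = 6.05.
Conjugate-depth relation: y₂/y₁ = ½[√(1 + 8Fr₁²) − 1] = ½[√294.2 − 1] = 8.08.
y₂ = 8.08 × 0.162 = 1.31 ft.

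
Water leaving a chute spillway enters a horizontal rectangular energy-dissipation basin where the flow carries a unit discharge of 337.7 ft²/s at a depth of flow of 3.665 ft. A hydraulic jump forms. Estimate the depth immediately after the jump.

y₂ = 42.17 ft

V₁ = q/y₁ = 337.7/3.665 = 92.14 ft/s. Fr₁ = V₁/√(g·y₁) = 92.14/√(32.2×3.665) = 8.482.
Sequent-depth ratio: y₂/y₁ = ½[√(1 + 8Fr₁²) − 1] = ½[√576.54 − 1] = 11.51.
y₂ = 11.51 × 3.665 = 42.17 ft.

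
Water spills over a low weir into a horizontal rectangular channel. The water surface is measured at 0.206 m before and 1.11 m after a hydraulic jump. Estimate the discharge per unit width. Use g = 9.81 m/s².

For a rectangular channel the momentum equation gives q² = ½·g·y₁·y₂·(y₁ + y₂) = ½×9.81×0.206×1.11×1.32 = 1.48.
q = √1.48 = 1.21 m²/s.

q = 1.21 m²/s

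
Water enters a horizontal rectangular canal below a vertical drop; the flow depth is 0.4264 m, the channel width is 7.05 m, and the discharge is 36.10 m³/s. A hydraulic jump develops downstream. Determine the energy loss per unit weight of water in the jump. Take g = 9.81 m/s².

q = Q/b = 36.10/7.05 = 5.121 m²/s; V₁ = q/y₁ = 12.01 m/s. Fr₁ = V₁/√(g·y₁) = 5.872.
By Bélanger, y₂/y₁ = ½[√(1 + 8Fr₁²) − 1] = ½[√276.81 − 1] = 7.819.
y₂ = 7.819 × 0.4264 = 3.334 m.
Head loss: ΔE = (y₂ − y₁)³/(4y₁y₂) = (3.334 − 0.4264)³/(4×0.4264×3.334) = 24.58/5.686 = 4.323 m.

ΔE = 4.323 m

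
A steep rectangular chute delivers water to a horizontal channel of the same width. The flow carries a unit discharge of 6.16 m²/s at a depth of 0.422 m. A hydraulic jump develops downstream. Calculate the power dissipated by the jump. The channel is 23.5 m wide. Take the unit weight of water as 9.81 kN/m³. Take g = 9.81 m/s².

V₁ = q/y₁ = 6.16/0.422 = 14.6 m/s. Fr₁ = V₁/√(g·y₁) = 14.6/√(9.81×0.422) = 7.17.
Conjugate-depth relation: y₂/y₁ = ½[√(1 + 8Fr₁²) − 1] = ½[√412.8 − 1] = 9.66.
y₂ = 9.66 × 0.422 = 4.08 m.
V₂ = q/y₂ = 6.16/4.08 = 1.51 m/s. E₁ = y₁ + V₁²/2g = 11.3 m; E₂ = y₂ + V₂²/2g = 4.19 m. ΔE = E₁ − E₂ = 7.09 m.
Q = q·b = 6.16 × 23.5 = 145 m³/s. P = γ·Q·ΔE = 9.81 × 145 × 7.09 = 10068 kW.

P = 10068 kW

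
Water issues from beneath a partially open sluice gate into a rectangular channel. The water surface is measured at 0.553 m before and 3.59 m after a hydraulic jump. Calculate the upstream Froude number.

For a rectangular channel the momentum equation gives q² = ½·g·y₁·y₂·(y₁ + y₂) = ½×9.81×0.553×3.59×4.14 = 40.3.
q = √40.3 = 6.35 m²/s.
V₁ = q/y₁ = 11.5 m/s; Fr₁ = V₁/√(g·y₁) = 4.93.

Fr₁ = 4.93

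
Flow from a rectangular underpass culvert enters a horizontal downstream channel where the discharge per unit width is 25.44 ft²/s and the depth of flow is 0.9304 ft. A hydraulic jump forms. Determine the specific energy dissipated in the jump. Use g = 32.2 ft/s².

ΔE = 6.148 ft

V₁ = q/y₁ = 25.44/0.9304 = 27.34 ft/s. Fr₁ = V₁/√(g·y₁) = 27.34/√(32.2×0.9304) = 4.996.
From the momentum equation for a rectangular channel, y₂/y₁ = ½[√(1 + 8Fr₁²) − 1] = ½[√200.65 − 1] = 6.582.
y₂ = 6.582 × 0.9304 = 6.124 ft.
V₂ = q/y₂ = 25.44/6.124 = 4.154 ft/s. E₁ = y₁ + V₁²/2g = 12.54 ft; E₂ = y₂ + V₂²/2g = 6.392 ft. ΔE = E₁ − E₂ = 6.148 ft.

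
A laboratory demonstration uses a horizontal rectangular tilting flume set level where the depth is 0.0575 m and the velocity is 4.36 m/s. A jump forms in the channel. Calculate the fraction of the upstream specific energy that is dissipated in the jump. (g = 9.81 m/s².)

Fr₁ = V₁/√(g·y₁) = 4.36/√(9.81×0.0575) = 5.81.
From the momentum equation for a rectangular channel, y₂/y₁ = ½[√(1 + 8Fr₁²) − 1] = ½[√270.6 − 1] = 7.73.
y₂ = 7.73 × 0.0575 = 0.444 m.
E₁ = y₁ + V₁²/2g = 1.03 m. ΔE = (y₂ − y₁)³/(4y₁y₂) = 0.566 m. ΔE/E₁ = 0.566/1.03 = 0.551.

ΔE/E₁ = 0.551 (55.1%)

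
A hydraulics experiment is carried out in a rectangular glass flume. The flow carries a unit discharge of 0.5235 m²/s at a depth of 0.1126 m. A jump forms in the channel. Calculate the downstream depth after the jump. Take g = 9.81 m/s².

y₂ = 0.6504 m

V₁ = q/y₁ = 0.5235/0.1126 = 4.649 m/s. Fr₁ = V₁/√(g·y₁) = 4.649/√(9.81×0.1126) = 4.424.
By Bélanger, y₂/y₁ = ½[√(1 + 8Fr₁²) − 1] = ½[√157.54 − 1] = 5.776.
y₂ = 5.776 × 0.1126 = 0.6504 m.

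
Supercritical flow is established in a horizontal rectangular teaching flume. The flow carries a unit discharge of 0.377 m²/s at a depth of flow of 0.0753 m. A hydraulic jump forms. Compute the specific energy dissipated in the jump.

ΔE = 0.748 m

V₁ = q/y₁ = 0.377/0.0753 = 5.01 m/s. Fr₁ = V₁/√(g·y₁) = 5.01/√(9.81×0.0753) = 5.83.
Sequent-depth ratio: y₂/y₁ = ½[√(1 + 8Fr₁²) − 1] = ½[√272.5 − 1] = 7.75.
y₂ = 7.75 × 0.0753 = 0.584 m.
V₂ = q/y₂ = 0.377/0.584 = 0.646 m/s. E₁ = y₁ + V₁²/2g = 1.35 m; E₂ = y₂ + V₂²/2g = 0.605 m. ΔE = E₁ − E₂ = 0.748 m.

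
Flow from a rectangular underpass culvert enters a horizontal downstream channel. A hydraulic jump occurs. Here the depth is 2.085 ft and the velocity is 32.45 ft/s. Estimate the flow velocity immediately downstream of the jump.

Fr₁ = V₁/√(g·y₁) = 32.45/√(32.2×2.085) = 3.960.
Conjugate-depth relation: y₂/y₁ = ½[√(1 + 8Fr₁²) − 1] = ½[√126.48 − 1] = 5.123.
y₂ = 5.123 × 2.085 = 10.68 ft.
q = V₁·y₁ = 32.45 × 2.085 = 67.66 ft²/s.
V₂ = q/y₂ = 67.66/10.68 = 6.334 ft/s.

V₂ = 6.334 ft/s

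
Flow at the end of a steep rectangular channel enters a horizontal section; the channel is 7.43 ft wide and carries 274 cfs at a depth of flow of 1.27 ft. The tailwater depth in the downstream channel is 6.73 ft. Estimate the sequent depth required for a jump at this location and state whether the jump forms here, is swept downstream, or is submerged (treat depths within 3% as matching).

y₂ = 7.55 ft; the jump is swept downstream

q = Q/b = 274/7.43 = 36.9 ft²/s; V₁ = q/y₁ = 29.0 ft/s. Fr₁ = V₁/√(g·y₁) = 4.54.
From the momentum equation for a rectangular channel, y₂/y₁ = ½[√(1 + 8Fr₁²) − 1] = ½[√165.9 − 1] = 5.94.
y₂ = 5.94 × 1.27 = 7.55 ft.
Tailwater y_tw = 6.73 ft: y_tw < y₂, so the jump is swept downstream.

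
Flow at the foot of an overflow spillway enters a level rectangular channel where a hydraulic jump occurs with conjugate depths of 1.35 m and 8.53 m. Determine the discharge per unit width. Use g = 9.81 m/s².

For a rectangular channel the momentum equation gives q² = ½·g·y₁·y₂·(y₁ + y₂) = ½×9.81×1.35×8.53×9.88 = 558.
q = √558 = 23.6 m²/s.

q = 23.6 m²/s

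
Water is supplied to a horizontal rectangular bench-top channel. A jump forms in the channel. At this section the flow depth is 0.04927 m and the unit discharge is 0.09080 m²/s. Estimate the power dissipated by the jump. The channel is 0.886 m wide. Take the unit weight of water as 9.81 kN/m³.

V₁ = q/y₁ = 0.09080/0.04927 = 1.843 m/s. Fr₁ = V₁/√(g·y₁) = 1.843/√(9.81×0.04927) = 2.651.
By Bélanger, y₂/y₁ = ½[√(1 + 8Fr₁²) − 1] = ½[√57.214 − 1] = 3.282.
y₂ = 3.282 × 0.04927 = 0.1617 m.
Head loss: ΔE = (y₂ − y₁)³/(4y₁y₂) = (0.1617 − 0.04927)³/(4×0.04927×0.1617) = 0.001421/0.03187 = 0.04460 m.
Q = q·b = 0.09080 × 0.886 = 0.08045 m³/s. P = γ·Q·ΔE = 9.81 × 0.08045 × 0.04460 = 0.03520 kW.

P = 0.03520 kW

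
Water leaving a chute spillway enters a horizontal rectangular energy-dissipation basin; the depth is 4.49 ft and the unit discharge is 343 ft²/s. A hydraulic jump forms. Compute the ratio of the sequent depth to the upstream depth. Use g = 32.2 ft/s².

y₂/y₁ = 8.50

V₁ = q/y₁ = 343/4.49 = 76.4 ft/s. Fr₁ = V₁/√(g·y₁) = 76.4/√(32.2×4.49) = 6.35.
From the momentum equation for a rectangular channel, y₂/y₁ = ½[√(1 + 8Fr₁²) − 1] = ½[√323.9 − 1] = 8.50.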